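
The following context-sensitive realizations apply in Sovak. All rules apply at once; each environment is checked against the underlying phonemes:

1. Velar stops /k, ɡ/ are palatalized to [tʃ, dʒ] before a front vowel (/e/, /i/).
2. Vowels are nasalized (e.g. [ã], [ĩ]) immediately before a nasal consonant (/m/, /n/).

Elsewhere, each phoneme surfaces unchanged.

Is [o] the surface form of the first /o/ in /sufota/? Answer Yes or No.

/o/ — between /f/ and /t/; rule 2 does not apply here → [o].
The actual realization is [o], which matches [o].

Yes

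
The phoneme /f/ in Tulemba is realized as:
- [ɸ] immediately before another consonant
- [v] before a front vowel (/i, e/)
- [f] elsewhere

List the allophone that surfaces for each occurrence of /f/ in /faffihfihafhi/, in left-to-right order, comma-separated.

Occurrence 1 (position 1): no conditioning environment matches → elsewhere allophone [f].
Occurrence 2 (position 3): immediately before another consonant → [ɸ].
Occurrence 3 (position 4): before a front vowel (/i, e/) → [v].
Occurrence 4 (position 7): before a front vowel (/i, e/) → [v].
Occurrence 5 (position 11): immediately before another consonant → [ɸ].

[f], [ɸ], [v], [v], [ɸ]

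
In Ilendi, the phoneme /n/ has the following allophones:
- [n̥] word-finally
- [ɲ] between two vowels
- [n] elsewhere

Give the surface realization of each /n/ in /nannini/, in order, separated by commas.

Occurrence 1 (position 1): no conditioning environment matches → elsewhere allophone [n].
Occurrence 2 (position 3): no conditioning environment matches → elsewhere allophone [n].
Occurrence 3 (position 4): no conditioning environment matches → elsewhere allophone [n].
Occurrence 4 (position 6): between two vowels → [ɲ].

[n], [n], [n], [ɲ]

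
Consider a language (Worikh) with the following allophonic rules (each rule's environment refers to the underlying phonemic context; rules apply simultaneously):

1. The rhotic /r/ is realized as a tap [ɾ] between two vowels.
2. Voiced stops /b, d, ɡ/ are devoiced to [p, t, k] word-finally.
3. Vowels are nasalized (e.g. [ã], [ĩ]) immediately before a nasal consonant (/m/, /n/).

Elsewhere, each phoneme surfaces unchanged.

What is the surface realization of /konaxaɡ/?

/k/ — not in any rule's target class → [k].
/o/ — between /k/ and /n/, before a nasal consonant — surfaces as [õ] (rule 3).
/n/ — not in any rule's target class → [n].
/a/ — between /n/ and /x/; rule 3 does not apply here → [a].
/x/ — not in any rule's target class → [x].
/a/ (between /x/ and /ɡ/) fails the environment for rule 3, so it stays [a].
/ɡ/ (word-final) occurs word-finally → [k] by rule 2.

[kõnaxak]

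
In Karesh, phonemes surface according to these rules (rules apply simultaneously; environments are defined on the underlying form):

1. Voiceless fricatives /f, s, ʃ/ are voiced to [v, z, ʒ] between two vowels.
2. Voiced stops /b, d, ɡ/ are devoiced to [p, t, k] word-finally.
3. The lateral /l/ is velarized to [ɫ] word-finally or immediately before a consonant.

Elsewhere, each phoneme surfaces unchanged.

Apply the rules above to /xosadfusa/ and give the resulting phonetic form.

/x/ — not in any rule's target class → [x].
/o/ — not in any rule's target class → [o].
/s/ meets the environment for rule 1 (between two vowels) → [z].
/a/ stays [a].
/d/ (between /a/ and /f/) fails the environment for rule 2, so it stays [d].
/f/ (between /d/ and /u/) is in the target of rule 1 but the environment (between two vowels) is not met → [f].
/u/ — not in any rule's target class → [u].
/s/ meets the environment for rule 1 (between two vowels) → [z].
/a/ (word-final) is unaffected → [a].

[xozadfuza]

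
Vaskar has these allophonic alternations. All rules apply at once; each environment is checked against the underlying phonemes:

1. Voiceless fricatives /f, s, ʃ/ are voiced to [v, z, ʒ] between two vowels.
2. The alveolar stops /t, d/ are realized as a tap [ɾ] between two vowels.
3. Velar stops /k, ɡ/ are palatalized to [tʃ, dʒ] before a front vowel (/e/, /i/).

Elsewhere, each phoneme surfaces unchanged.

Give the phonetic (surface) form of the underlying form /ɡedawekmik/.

[dʒeɾawekmik]

/ɡ/ — word-initial, before a front vowel — surfaces as [dʒ] (rule 3).
/e/ — not in any rule's target class → [e].
/d/ (between /e/ and /a/) occurs between two vowels → [ɾ] by rule 2.
/a/ (between /d/ and /w/): no rule targets it → [a].
/w/ (between /a/ and /e/) is unaffected → [w].
/e/ (between /w/ and /k/) is unaffected → [e].
/k/ (between /e/ and /m/) fails the environment for rule 3, so it stays [k].
/m/ stays [m].
/i/ — not in any rule's target class → [i].
/k/ (word-final) fails the environment for rule 3, so it stays [k].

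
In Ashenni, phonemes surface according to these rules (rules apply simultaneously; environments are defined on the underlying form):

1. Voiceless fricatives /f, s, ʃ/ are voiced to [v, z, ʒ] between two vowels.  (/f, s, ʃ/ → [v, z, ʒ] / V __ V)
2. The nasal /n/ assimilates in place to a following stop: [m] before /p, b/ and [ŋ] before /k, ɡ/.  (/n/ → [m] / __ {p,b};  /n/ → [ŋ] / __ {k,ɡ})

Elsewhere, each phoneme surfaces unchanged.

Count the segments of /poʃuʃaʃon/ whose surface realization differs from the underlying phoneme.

3

Segments that undergo a rule: /ʃ/ → [ʒ] (rule 1); /ʃ/ → [ʒ] (rule 1); /ʃ/ → [ʒ] (rule 1).
All other segments surface unchanged.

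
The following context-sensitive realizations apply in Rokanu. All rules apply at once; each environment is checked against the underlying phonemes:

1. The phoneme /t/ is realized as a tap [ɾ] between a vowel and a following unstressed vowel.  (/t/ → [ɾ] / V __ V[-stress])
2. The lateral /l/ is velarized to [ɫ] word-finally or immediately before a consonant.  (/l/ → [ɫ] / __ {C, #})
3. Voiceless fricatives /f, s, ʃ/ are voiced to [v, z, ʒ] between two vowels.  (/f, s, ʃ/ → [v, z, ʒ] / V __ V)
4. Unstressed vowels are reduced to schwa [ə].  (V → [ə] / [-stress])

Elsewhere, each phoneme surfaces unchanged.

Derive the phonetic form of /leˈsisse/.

/l/ (word-initial): rule 2 targets it, but not word-finally or immediately before a consonant → unchanged [l].
/e/ (between /l/ and /s/) occurs in an unstressed syllable → [ə] by rule 4.
/s/ (between /e/ and /i/): between two vowels, so rule 3 applies → [z].
/i/ (between /s/ and /s/) fails the environment for rule 4, so it stays [i].
/s/ (between /i/ and /s/) fails the environment for rule 3, so it stays [s].
/s/ (between /s/ and /e/) is in the target of rule 3 but the environment (between two vowels) is not met → [s].
/e/ meets the environment for rule 4 (in an unstressed syllable) → [ə].

[ləˈzissə]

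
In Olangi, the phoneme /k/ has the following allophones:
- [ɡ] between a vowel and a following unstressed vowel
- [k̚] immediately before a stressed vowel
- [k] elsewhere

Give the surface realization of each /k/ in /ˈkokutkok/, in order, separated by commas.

Occurrence 1 (position 1): immediately before a stressed vowel → [k̚].
Occurrence 2 (position 3): between a vowel and a following unstressed vowel → [ɡ].
Occurrence 3 (position 6): no conditioning environment matches → elsewhere allophone [k].
Occurrence 4 (position 8): no conditioning environment matches → elsewhere allophone [k].

[k̚], [ɡ], [k], [k]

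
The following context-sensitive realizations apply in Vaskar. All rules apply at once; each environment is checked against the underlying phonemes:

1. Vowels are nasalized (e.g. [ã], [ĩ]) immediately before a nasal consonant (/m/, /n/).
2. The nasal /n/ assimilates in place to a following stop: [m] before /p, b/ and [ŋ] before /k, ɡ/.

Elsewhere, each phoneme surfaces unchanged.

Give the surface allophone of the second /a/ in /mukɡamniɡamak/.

[ã]

/a/ (between /ɡ/ and /m/): before a nasal consonant, so rule 1 applies → [ã].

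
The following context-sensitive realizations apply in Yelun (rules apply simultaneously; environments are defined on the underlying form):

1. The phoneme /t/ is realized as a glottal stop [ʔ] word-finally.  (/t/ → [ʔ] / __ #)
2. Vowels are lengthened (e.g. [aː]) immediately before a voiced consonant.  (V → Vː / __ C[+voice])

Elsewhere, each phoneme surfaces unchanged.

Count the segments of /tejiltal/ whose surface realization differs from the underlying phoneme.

Segments that undergo a rule: /e/ → [eː] (rule 2); /i/ → [iː] (rule 2); /a/ → [aː] (rule 2).
All other segments surface unchanged.

3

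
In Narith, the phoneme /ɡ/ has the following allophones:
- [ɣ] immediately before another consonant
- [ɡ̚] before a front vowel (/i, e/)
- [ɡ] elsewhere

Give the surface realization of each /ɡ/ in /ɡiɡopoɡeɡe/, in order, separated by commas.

Occurrence 1 (position 1): before a front vowel (/i, e/) → [ɡ̚].
Occurrence 2 (position 3): no conditioning environment matches → elsewhere allophone [ɡ].
Occurrence 3 (position 7): before a front vowel (/i, e/) → [ɡ̚].
Occurrence 4 (position 9): before a front vowel (/i, e/) → [ɡ̚].

[ɡ̚], [ɡ], [ɡ̚], [ɡ̚]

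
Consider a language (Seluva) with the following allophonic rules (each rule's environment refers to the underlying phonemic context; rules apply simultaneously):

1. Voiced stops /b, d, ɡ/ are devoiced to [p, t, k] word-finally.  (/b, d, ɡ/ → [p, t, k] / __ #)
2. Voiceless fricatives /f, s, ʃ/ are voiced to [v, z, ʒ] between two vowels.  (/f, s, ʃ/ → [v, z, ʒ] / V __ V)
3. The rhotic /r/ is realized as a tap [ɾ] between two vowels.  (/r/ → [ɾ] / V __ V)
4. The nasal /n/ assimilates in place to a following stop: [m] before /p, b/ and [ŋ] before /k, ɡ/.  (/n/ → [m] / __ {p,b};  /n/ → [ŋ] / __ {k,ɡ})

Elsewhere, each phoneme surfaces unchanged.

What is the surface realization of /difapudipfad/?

/d/ (word-initial): rule 1 targets it, but not word-finally → unchanged [d].
/i/ (between /d/ and /f/) is unaffected → [i].
/f/ meets the environment for rule 2 (between two vowels) → [v].
/a/ (between /f/ and /p/) is unaffected → [a].
/p/ (between /a/ and /u/): no rule targets it → [p].
/u/ — not in any rule's target class → [u].
/d/ (between /u/ and /i/) fails the environment for rule 1, so it stays [d].
/i/ — not in any rule's target class → [i].
/p/ — not in any rule's target class → [p].
/f/ (between /p/ and /a/): rule 2 targets it, but not between two vowels → unchanged [f].
/a/ — not in any rule's target class → [a].
/d/ (word-final): word-finally, so rule 1 applies → [t].

[divapudipfat]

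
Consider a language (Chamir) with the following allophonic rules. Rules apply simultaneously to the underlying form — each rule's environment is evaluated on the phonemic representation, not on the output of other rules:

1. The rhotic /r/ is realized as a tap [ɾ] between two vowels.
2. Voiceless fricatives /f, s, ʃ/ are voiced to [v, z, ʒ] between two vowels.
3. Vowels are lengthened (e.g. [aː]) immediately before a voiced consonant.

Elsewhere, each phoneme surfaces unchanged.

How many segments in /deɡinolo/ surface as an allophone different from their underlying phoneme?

3

Segments that undergo a rule: /e/ → [eː] (rule 3); /i/ → [iː] (rule 3); /o/ → [oː] (rule 3).
All other segments surface unchanged.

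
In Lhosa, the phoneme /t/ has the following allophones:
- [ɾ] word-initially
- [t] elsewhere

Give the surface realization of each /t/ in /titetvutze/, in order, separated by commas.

Occurrence 1 (position 1): word-initially → [ɾ].
Occurrence 2 (position 3): no conditioning environment matches → elsewhere allophone [t].
Occurrence 3 (position 5): no conditioning environment matches → elsewhere allophone [t].
Occurrence 4 (position 8): no conditioning environment matches → elsewhere allophone [t].

[ɾ], [t], [t], [t]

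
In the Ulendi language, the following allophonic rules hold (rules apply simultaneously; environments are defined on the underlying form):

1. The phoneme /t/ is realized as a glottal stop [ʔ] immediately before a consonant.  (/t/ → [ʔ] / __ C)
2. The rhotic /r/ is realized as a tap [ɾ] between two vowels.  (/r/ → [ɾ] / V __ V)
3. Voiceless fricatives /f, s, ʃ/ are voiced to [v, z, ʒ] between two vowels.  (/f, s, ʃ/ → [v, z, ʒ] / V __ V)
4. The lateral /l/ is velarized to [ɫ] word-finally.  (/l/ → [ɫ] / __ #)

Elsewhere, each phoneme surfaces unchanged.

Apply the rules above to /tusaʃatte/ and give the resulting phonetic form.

[tuzaʒaʔte]

/t/ (word-initial) fails the environment for rule 1, so it stays [t].
/u/ (between /t/ and /s/) is unaffected → [u].
/s/ (between /u/ and /a/) occurs between two vowels → [z] by rule 3.
/a/ (between /s/ and /ʃ/): no rule targets it → [a].
Rule 3 applies to /ʃ/ (between /a/ and /a/: between two vowels) → [ʒ].
/a/ (between /ʃ/ and /t/): no rule targets it → [a].
/t/ — between /a/ and /t/, immediately before a consonant — surfaces as [ʔ] (rule 1).
/t/ (between /t/ and /e/) is in the target of rule 1 but the environment (immediately before a consonant) is not met → [t].
/e/ — not in any rule's target class → [e].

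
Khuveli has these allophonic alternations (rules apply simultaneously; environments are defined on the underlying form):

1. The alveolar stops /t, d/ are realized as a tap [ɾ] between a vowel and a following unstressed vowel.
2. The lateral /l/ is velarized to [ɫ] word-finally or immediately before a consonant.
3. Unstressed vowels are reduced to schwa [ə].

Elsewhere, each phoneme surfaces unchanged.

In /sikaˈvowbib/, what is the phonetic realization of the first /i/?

[ə]

/i/ meets the environment for rule 3 (in an unstressed syllable) → [ə].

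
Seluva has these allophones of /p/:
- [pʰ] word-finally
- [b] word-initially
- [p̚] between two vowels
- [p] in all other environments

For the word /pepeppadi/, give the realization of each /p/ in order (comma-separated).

[b], [p̚], [p], [p]

Occurrence 1 (position 1): word-initially → [b].
Occurrence 2 (position 3): between two vowels → [p̚].
Occurrence 3 (position 5): no conditioning environment matches → elsewhere allophone [p].
Occurrence 4 (position 6): no conditioning environment matches → elsewhere allophone [p].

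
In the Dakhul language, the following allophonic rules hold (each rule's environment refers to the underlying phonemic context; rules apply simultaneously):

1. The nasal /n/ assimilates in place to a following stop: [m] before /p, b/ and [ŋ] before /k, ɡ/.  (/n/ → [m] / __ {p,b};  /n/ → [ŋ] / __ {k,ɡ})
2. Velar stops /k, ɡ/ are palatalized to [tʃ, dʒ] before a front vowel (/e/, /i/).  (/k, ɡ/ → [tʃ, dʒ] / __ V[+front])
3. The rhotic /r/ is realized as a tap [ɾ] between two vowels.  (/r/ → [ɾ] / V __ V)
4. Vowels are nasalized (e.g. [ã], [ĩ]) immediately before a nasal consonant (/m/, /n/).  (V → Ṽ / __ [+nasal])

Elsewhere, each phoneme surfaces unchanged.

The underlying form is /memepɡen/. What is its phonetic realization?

/m/ (word-initial): no rule targets it → [m].
/e/ meets the environment for rule 4 (before a nasal consonant) → [ẽ].
/m/ — not in any rule's target class → [m].
/e/ (between /m/ and /p/): rule 4 targets it, but not before a nasal consonant → unchanged [e].
/p/ (between /e/ and /ɡ/) is unaffected → [p].
/ɡ/ (between /p/ and /e/): before a front vowel, so rule 2 applies → [dʒ].
/e/ (between /ɡ/ and /n/): before a nasal consonant, so rule 4 applies → [ẽ].
/n/ — word-final; rule 1 does not apply here → [n].

[mẽmepdʒẽn]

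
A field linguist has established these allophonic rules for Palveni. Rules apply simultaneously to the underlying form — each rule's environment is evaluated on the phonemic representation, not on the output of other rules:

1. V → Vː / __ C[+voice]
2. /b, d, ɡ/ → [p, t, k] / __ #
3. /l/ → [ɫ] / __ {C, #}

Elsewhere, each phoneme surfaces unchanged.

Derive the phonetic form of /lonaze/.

/l/ (word-initial) is in the target of rule 3 but the environment (word-finally or immediately before a consonant) is not met → [l].
/o/ (between /l/ and /n/): before a voiced consonant, so rule 1 applies → [oː].
/n/ stays [n].
/a/ (between /n/ and /z/): before a voiced consonant, so rule 1 applies → [aː].
/z/ (between /a/ and /e/): no rule targets it → [z].
/e/ (word-final): rule 1 targets it, but not before a voiced consonant → unchanged [e].

[loːnaːze]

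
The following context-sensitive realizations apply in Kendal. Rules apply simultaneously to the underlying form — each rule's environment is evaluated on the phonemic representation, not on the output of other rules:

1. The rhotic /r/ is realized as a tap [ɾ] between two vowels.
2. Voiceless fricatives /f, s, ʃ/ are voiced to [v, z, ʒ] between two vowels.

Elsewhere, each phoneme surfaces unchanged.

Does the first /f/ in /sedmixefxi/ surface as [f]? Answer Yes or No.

Yes

/f/ — between /e/ and /x/; rule 2 does not apply here → [f].
The actual realization is [f], which matches [f].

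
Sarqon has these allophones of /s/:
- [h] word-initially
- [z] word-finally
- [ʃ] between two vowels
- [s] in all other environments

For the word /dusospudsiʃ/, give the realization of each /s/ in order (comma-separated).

[ʃ], [s], [s]

Occurrence 1 (position 3): between two vowels → [ʃ].
Occurrence 2 (position 5): no conditioning environment matches → elsewhere allophone [s].
Occurrence 3 (position 9): no conditioning environment matches → elsewhere allophone [s].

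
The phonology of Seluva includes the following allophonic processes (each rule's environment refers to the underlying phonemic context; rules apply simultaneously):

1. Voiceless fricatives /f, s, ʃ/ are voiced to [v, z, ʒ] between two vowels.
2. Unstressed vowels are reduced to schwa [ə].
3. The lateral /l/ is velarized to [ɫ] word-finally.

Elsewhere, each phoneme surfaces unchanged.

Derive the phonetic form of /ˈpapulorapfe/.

[ˈpapələrəpfə]

/p/ (word-initial) is unaffected → [p].
/a/ (between /p/ and /p/) is in the target of rule 2 but the environment (in an unstressed syllable) is not met → [a].
/p/ stays [p].
Rule 2 applies to /u/ (between /p/ and /l/: in an unstressed syllable) → [ə].
/l/ (between /u/ and /o/): rule 3 targets it, but not word-finally → unchanged [l].
/o/ meets the environment for rule 2 (in an unstressed syllable) → [ə].
/r/ — not in any rule's target class → [r].
/a/ meets the environment for rule 2 (in an unstressed syllable) → [ə].
/p/ stays [p].
/f/ (between /p/ and /e/): rule 1 targets it, but not between two vowels → unchanged [f].
Rule 2 applies to /e/ (word-final: in an unstressed syllable) → [ə].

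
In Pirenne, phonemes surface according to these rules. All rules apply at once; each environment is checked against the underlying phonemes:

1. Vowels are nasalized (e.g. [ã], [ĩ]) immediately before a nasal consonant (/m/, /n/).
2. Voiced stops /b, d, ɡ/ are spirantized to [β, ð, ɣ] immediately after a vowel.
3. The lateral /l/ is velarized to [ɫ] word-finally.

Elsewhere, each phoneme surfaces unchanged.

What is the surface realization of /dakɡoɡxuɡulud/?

[dakɡoɣxuɣuluð]

/d/ (word-initial) is in the target of rule 2 but the environment (immediately after a vowel) is not met → [d].
/a/ (between /d/ and /k/) fails the environment for rule 1, so it stays [a].
/k/ — not in any rule's target class → [k].
/ɡ/ (between /k/ and /o/) fails the environment for rule 2, so it stays [ɡ].
/o/ — between /ɡ/ and /ɡ/; rule 1 does not apply here → [o].
/ɡ/ meets the environment for rule 2 (immediately after a vowel) → [ɣ].
/x/ (between /ɡ/ and /u/) is unaffected → [x].
/u/ — between /x/ and /ɡ/; rule 1 does not apply here → [u].
/ɡ/ (between /u/ and /u/) occurs immediately after a vowel → [ɣ] by rule 2.
/u/ (between /ɡ/ and /l/) fails the environment for rule 1, so it stays [u].
/l/ — between /u/ and /u/; rule 3 does not apply here → [l].
/u/ (between /l/ and /d/) is in the target of rule 1 but the environment (before a nasal consonant) is not met → [u].
/d/ (word-final): immediately after a vowel, so rule 2 applies → [ð].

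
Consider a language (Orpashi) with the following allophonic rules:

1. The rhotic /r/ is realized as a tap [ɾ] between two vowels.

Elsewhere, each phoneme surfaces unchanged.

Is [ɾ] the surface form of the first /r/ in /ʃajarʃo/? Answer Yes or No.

No

/r/ (between /a/ and /ʃ/): rule 1 targets it, but not between two vowels → unchanged [r].
The actual realization is [r], not [ɾ].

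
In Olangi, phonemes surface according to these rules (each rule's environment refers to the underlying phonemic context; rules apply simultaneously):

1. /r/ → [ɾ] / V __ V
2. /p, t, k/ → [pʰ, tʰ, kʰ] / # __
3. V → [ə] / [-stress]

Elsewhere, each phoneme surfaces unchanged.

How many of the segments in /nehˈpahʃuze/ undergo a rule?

3

Segments that undergo a rule: /e/ → [ə] (rule 3); /u/ → [ə] (rule 3); /e/ → [ə] (rule 3).
All other segments surface unchanged.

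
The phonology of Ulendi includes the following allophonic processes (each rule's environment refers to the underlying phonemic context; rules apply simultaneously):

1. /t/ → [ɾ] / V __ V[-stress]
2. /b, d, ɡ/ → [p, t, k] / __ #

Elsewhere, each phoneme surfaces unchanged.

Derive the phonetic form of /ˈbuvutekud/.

[ˈbuvuɾekut]

/b/ (word-initial) is in the target of rule 2 but the environment (word-finally) is not met → [b].
/u/ (between /b/ and /v/) is unaffected → [u].
/v/ (between /u/ and /u/): no rule targets it → [v].
/u/ stays [u].
/t/ meets the environment for rule 1 (between a vowel and a following unstressed vowel) → [ɾ].
/e/ (between /t/ and /k/) is unaffected → [e].
/k/ — not in any rule's target class → [k].
/u/ stays [u].
Rule 2 applies to /d/ (word-final: word-finally) → [t].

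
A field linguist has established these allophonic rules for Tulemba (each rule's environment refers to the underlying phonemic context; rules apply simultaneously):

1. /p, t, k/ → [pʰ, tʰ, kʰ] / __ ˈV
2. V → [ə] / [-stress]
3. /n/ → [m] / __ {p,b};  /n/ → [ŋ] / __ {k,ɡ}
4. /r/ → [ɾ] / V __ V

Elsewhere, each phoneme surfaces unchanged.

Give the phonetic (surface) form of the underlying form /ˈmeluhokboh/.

/m/ — not in any rule's target class → [m].
/e/ (between /m/ and /l/): rule 2 targets it, but not in an unstressed syllable → unchanged [e].
/l/ (between /e/ and /u/) is unaffected → [l].
/u/ (between /l/ and /h/): in an unstressed syllable, so rule 2 applies → [ə].
/h/ stays [h].
/o/ (between /h/ and /k/) occurs in an unstressed syllable → [ə] by rule 2.
/k/ (between /o/ and /b/) fails the environment for rule 1, so it stays [k].
/b/ (between /k/ and /o/): no rule targets it → [b].
/o/ (between /b/ and /h/): in an unstressed syllable, so rule 2 applies → [ə].
/h/ (word-final) is unaffected → [h].

[ˈmeləhəkbəh]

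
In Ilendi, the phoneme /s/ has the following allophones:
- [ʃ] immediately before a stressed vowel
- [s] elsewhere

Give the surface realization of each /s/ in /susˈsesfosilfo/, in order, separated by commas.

[s], [s], [ʃ], [s], [s]

Occurrence 1 (position 1): no conditioning environment matches → elsewhere allophone [s].
Occurrence 2 (position 3): no conditioning environment matches → elsewhere allophone [s].
Occurrence 3 (position 4): immediately before a stressed vowel → [ʃ].
Occurrence 4 (position 6): no conditioning environment matches → elsewhere allophone [s].
Occurrence 5 (position 9): no conditioning environment matches → elsewhere allophone [s].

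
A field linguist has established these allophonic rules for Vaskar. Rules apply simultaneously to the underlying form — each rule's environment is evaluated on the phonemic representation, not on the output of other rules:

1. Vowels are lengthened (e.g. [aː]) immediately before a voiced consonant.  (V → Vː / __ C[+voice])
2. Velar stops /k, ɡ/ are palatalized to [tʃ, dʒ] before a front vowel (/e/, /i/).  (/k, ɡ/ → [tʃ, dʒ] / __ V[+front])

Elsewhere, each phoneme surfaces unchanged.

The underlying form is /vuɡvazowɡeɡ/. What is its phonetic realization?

[vuːɡvaːzoːwdʒeːɡ]

/v/ — not in any rule's target class → [v].
/u/ — between /v/ and /ɡ/, before a voiced consonant — surfaces as [uː] (rule 1).
/ɡ/ — between /u/ and /v/; rule 2 does not apply here → [ɡ].
/v/ (between /ɡ/ and /a/): no rule targets it → [v].
/a/ (between /v/ and /z/) occurs before a voiced consonant → [aː] by rule 1.
/z/ (between /a/ and /o/) is unaffected → [z].
/o/ (between /z/ and /w/): before a voiced consonant, so rule 1 applies → [oː].
/w/ — not in any rule's target class → [w].
Rule 2 applies to /ɡ/ (between /w/ and /e/: before a front vowel) → [dʒ].
/e/ — between /ɡ/ and /ɡ/, before a voiced consonant — surfaces as [eː] (rule 1).
/ɡ/ (word-final) fails the environment for rule 2, so it stays [ɡ].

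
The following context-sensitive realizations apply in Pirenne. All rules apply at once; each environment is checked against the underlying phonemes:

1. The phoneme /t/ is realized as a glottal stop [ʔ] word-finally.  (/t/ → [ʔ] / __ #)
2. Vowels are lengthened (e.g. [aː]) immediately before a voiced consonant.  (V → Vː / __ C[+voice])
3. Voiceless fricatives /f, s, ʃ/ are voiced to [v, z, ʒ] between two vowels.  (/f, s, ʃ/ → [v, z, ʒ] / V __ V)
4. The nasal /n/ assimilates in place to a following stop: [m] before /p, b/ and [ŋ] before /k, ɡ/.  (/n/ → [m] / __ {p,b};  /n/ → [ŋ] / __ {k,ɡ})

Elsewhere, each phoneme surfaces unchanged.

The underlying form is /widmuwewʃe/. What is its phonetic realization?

[wiːdmuːweːwʃe]

/w/ (word-initial) is unaffected → [w].
/i/ (between /w/ and /d/): before a voiced consonant, so rule 2 applies → [iː].
/d/ (between /i/ and /m/) is unaffected → [d].
/m/ — not in any rule's target class → [m].
/u/ (between /m/ and /w/) occurs before a voiced consonant → [uː] by rule 2.
/w/ (between /u/ and /e/) is unaffected → [w].
/e/ meets the environment for rule 2 (before a voiced consonant) → [eː].
/w/ (between /e/ and /ʃ/) is unaffected → [w].
/ʃ/ (between /w/ and /e/) is in the target of rule 3 but the environment (between two vowels) is not met → [ʃ].
/e/ (word-final): rule 2 targets it, but not before a voiced consonant → unchanged [e].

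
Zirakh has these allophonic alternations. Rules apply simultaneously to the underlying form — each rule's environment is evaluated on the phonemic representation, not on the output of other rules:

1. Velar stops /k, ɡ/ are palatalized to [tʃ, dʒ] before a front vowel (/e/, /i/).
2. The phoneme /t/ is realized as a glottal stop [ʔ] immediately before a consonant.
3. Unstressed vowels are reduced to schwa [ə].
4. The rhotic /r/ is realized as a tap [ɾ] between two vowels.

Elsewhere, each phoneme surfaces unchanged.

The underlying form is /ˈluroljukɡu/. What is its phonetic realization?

/l/ stays [l].
/u/ (between /l/ and /r/) fails the environment for rule 3, so it stays [u].
/r/ meets the environment for rule 4 (between two vowels) → [ɾ].
/o/ meets the environment for rule 3 (in an unstressed syllable) → [ə].
/l/ (between /o/ and /j/) is unaffected → [l].
/j/ (between /l/ and /u/): no rule targets it → [j].
Rule 3 applies to /u/ (between /j/ and /k/: in an unstressed syllable) → [ə].
/k/ (between /u/ and /ɡ/): rule 1 targets it, but not before a front vowel → unchanged [k].
/ɡ/ — between /k/ and /u/; rule 1 does not apply here → [ɡ].
/u/ — word-final, in an unstressed syllable — surfaces as [ə] (rule 3).

[ˈluɾəljəkɡə]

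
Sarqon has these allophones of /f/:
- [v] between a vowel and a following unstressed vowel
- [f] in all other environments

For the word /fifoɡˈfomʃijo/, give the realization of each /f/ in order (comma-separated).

Occurrence 1 (position 1): no conditioning environment matches → elsewhere allophone [f].
Occurrence 2 (position 3): between a vowel and a following unstressed vowel → [v].
Occurrence 3 (position 6): no conditioning environment matches → elsewhere allophone [f].

[f], [v], [f]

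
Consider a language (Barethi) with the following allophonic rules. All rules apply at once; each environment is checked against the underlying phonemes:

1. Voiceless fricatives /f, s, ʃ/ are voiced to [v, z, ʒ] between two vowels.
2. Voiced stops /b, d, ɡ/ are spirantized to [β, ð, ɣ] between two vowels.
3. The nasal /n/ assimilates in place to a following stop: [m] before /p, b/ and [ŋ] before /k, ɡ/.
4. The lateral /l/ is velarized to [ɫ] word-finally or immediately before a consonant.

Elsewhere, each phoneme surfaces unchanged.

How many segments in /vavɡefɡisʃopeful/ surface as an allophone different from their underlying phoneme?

2

Segments that undergo a rule: /f/ → [v] (rule 1); /l/ → [ɫ] (rule 4).
All other segments surface unchanged.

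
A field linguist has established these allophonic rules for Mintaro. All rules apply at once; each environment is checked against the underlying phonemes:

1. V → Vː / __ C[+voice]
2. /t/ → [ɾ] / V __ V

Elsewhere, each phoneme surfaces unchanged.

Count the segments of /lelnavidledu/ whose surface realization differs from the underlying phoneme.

Segments that undergo a rule: /e/ → [eː] (rule 1); /a/ → [aː] (rule 1); /i/ → [iː] (rule 1); /e/ → [eː] (rule 1).
All other segments surface unchanged.

4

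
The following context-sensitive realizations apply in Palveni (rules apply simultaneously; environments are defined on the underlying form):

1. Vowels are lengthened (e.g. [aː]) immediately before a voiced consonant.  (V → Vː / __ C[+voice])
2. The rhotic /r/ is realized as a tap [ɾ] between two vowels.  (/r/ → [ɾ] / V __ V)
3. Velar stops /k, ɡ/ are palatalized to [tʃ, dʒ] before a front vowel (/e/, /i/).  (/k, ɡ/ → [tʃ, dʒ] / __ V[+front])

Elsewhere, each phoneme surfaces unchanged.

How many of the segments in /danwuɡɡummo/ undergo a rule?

Segments that undergo a rule: /a/ → [aː] (rule 1); /u/ → [uː] (rule 1); /u/ → [uː] (rule 1).
All other segments surface unchanged.

3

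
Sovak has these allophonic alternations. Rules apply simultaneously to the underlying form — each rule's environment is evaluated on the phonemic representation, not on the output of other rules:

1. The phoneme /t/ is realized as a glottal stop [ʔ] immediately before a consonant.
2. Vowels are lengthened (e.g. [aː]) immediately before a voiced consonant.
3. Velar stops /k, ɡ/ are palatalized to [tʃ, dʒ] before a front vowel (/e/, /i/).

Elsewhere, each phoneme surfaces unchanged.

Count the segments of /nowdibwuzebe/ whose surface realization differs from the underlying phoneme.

4

Segments that undergo a rule: /o/ → [oː] (rule 2); /i/ → [iː] (rule 2); /u/ → [uː] (rule 2); /e/ → [eː] (rule 2).
All other segments surface unchanged.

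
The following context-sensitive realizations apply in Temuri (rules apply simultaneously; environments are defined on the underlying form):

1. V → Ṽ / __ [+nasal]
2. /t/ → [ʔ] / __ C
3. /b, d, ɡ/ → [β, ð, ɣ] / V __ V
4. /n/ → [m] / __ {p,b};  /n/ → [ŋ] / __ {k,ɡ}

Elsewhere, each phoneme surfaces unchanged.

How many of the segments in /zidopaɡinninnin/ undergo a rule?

Segments that undergo a rule: /d/ → [ð] (rule 3); /ɡ/ → [ɣ] (rule 3); /i/ → [ĩ] (rule 1); /i/ → [ĩ] (rule 1); /i/ → [ĩ] (rule 1).
All other segments surface unchanged.

5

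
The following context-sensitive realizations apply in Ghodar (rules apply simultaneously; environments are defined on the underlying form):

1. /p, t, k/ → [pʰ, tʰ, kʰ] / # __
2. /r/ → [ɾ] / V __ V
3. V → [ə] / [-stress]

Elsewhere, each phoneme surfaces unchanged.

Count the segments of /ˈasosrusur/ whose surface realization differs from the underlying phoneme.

Segments that undergo a rule: /o/ → [ə] (rule 3); /u/ → [ə] (rule 3); /u/ → [ə] (rule 3).
All other segments surface unchanged.

3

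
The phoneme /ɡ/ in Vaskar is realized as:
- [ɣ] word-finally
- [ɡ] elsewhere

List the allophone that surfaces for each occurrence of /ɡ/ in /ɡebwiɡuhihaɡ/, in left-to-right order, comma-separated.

[ɡ], [ɡ], [ɣ]

Occurrence 1 (position 1): no conditioning environment matches → elsewhere allophone [ɡ].
Occurrence 2 (position 6): no conditioning environment matches → elsewhere allophone [ɡ].
Occurrence 3 (position 12): word-finally → [ɣ].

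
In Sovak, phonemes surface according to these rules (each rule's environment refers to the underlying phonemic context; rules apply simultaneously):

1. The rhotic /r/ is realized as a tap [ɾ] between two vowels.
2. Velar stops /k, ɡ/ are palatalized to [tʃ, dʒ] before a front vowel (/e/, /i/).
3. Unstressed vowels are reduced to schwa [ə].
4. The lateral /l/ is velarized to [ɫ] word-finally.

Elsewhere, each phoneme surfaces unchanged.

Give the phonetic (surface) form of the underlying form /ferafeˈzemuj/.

/f/ stays [f].
/e/ meets the environment for rule 3 (in an unstressed syllable) → [ə].
/r/ — between /e/ and /a/, between two vowels — surfaces as [ɾ] (rule 1).
/a/ meets the environment for rule 3 (in an unstressed syllable) → [ə].
/f/ (between /a/ and /e/) is unaffected → [f].
/e/ — between /f/ and /z/, in an unstressed syllable — surfaces as [ə] (rule 3).
/z/ (between /e/ and /e/): no rule targets it → [z].
/e/ (between /z/ and /m/) is in the target of rule 3 but the environment (in an unstressed syllable) is not met → [e].
/m/ (between /e/ and /u/) is unaffected → [m].
/u/ meets the environment for rule 3 (in an unstressed syllable) → [ə].
/j/ stays [j].

[fəɾəfəˈzeməj]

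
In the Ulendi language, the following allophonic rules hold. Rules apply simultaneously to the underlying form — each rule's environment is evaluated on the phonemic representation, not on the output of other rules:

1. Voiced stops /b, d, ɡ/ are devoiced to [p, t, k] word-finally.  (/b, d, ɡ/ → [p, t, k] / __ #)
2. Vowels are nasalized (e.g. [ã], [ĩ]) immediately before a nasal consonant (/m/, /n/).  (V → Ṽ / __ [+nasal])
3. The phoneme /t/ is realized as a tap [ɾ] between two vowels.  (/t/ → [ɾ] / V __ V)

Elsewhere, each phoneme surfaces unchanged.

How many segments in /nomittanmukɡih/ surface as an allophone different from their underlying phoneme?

Segments that undergo a rule: /o/ → [õ] (rule 2); /a/ → [ã] (rule 2).
All other segments surface unchanged.

2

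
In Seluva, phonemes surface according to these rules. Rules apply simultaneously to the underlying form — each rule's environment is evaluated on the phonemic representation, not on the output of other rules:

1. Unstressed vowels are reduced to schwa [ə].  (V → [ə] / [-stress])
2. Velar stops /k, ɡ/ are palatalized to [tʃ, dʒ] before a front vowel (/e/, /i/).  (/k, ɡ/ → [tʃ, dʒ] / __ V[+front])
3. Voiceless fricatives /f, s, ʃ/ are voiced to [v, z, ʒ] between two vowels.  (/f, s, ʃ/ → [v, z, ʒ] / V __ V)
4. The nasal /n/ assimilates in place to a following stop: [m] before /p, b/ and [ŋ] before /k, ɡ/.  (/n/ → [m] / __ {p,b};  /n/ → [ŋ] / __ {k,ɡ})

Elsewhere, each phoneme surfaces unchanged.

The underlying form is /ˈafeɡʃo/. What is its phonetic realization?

[ˈavəɡʃə]

/a/ (word-initial): rule 1 targets it, but not in an unstressed syllable → unchanged [a].
/f/ — between /a/ and /e/, between two vowels — surfaces as [v] (rule 3).
/e/ meets the environment for rule 1 (in an unstressed syllable) → [ə].
/ɡ/ — between /e/ and /ʃ/; rule 2 does not apply here → [ɡ].
/ʃ/ (between /ɡ/ and /o/): rule 3 targets it, but not between two vowels → unchanged [ʃ].
/o/ (word-final) occurs in an unstressed syllable → [ə] by rule 1.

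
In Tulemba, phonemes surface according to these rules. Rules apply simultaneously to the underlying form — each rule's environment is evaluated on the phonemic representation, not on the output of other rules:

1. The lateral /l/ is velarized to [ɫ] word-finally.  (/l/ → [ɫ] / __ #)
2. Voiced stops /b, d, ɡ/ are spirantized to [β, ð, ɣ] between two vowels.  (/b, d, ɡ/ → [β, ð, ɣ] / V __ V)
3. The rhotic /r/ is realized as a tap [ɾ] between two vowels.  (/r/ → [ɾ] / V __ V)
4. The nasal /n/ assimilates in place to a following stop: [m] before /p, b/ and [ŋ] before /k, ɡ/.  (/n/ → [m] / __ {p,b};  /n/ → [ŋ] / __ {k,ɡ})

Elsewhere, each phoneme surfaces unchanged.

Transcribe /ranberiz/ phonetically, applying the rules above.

[rambeɾiz]

/r/ (word-initial) fails the environment for rule 3, so it stays [r].
/a/ (between /r/ and /n/): no rule targets it → [a].
/n/ meets the environment for rule 4 (before a labial or velar stop) → [m].
/b/ (between /n/ and /e/): rule 2 targets it, but not between two vowels → unchanged [b].
/e/ stays [e].
/r/ (between /e/ and /i/): between two vowels, so rule 3 applies → [ɾ].
/i/ stays [i].
/z/ — not in any rule's target class → [z].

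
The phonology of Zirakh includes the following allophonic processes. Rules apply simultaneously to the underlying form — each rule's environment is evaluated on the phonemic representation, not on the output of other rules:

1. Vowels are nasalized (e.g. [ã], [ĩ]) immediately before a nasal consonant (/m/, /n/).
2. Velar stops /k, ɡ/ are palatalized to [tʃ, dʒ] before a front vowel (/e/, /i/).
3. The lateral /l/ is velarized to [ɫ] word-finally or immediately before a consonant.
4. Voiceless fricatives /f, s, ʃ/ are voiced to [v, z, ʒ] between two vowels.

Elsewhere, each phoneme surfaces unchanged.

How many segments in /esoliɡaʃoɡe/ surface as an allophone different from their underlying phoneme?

3

Segments that undergo a rule: /s/ → [z] (rule 4); /ʃ/ → [ʒ] (rule 4); /ɡ/ → [dʒ] (rule 2).
All other segments surface unchanged.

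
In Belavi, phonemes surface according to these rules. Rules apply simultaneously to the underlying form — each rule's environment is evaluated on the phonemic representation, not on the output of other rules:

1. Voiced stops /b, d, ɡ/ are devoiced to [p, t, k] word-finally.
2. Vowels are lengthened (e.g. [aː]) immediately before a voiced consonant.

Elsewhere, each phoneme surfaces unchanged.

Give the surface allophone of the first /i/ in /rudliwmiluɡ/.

[iː]

/i/ (between /l/ and /w/): before a voiced consonant, so rule 2 applies → [iː].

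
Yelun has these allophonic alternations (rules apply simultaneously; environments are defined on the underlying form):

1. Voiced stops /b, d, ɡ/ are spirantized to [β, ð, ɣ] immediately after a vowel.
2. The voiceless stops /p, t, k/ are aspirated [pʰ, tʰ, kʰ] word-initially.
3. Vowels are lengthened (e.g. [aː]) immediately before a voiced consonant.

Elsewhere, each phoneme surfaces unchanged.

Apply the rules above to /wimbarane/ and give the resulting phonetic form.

/w/ — not in any rule's target class → [w].
/i/ (between /w/ and /m/) occurs before a voiced consonant → [iː] by rule 3.
/m/ (between /i/ and /b/): no rule targets it → [m].
/b/ (between /m/ and /a/): rule 1 targets it, but not immediately after a vowel → unchanged [b].
/a/ (between /b/ and /r/) occurs before a voiced consonant → [aː] by rule 3.
/r/ (between /a/ and /a/) is unaffected → [r].
/a/ — between /r/ and /n/, before a voiced consonant — surfaces as [aː] (rule 3).
/n/ (between /a/ and /e/): no rule targets it → [n].
/e/ (word-final): rule 3 targets it, but not before a voiced consonant → unchanged [e].

[wiːmbaːraːne]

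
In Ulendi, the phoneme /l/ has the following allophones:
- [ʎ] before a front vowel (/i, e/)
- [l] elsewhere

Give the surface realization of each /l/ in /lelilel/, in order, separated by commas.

Occurrence 1 (position 1): before a front vowel (/i, e/) → [ʎ].
Occurrence 2 (position 3): before a front vowel (/i, e/) → [ʎ].
Occurrence 3 (position 5): before a front vowel (/i, e/) → [ʎ].
Occurrence 4 (position 7): no conditioning environment matches → elsewhere allophone [l].

[ʎ], [ʎ], [ʎ], [l]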